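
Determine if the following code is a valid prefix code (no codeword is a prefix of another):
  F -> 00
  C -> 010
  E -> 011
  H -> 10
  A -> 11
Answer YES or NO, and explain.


Checking each pair (does one codeword prefix another?):
  F='00' vs C='010': no prefix
  F='00' vs E='011': no prefix
  F='00' vs H='10': no prefix
  F='00' vs A='11': no prefix
  C='010' vs F='00': no prefix
  C='010' vs E='011': no prefix
  C='010' vs H='10': no prefix
  C='010' vs A='11': no prefix
  E='011' vs F='00': no prefix
  E='011' vs C='010': no prefix
  E='011' vs H='10': no prefix
  E='011' vs A='11': no prefix
  H='10' vs F='00': no prefix
  H='10' vs C='010': no prefix
  H='10' vs E='011': no prefix
  H='10' vs A='11': no prefix
  A='11' vs F='00': no prefix
  A='11' vs C='010': no prefix
  A='11' vs E='011': no prefix
  A='11' vs H='10': no prefix
No violation found over all pairs.

YES -- this is a valid prefix code. No codeword is a prefix of any other codeword.


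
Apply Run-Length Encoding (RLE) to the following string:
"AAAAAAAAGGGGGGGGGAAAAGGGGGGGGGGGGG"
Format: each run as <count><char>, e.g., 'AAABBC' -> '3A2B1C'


Scanning runs left to right:
  i=0: run of 'A' x 8 -> '8A'
  i=8: run of 'G' x 9 -> '9G'
  i=17: run of 'A' x 4 -> '4A'
  i=21: run of 'G' x 13 -> '13G'

RLE = 8A9G4A13G


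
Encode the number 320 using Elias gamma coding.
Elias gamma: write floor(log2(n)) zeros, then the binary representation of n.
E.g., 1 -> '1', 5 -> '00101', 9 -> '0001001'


num_bits = floor(log2(320)) + 1 = 9
leading_zeros = num_bits - 1 = 8
binary(320) = 101000000

Elias gamma(320) = '00000000' + '101000000' = 00000000101000000 (17 bits)


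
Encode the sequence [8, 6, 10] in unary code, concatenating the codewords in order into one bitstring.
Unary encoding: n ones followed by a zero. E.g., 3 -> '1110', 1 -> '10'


Encode each number as n ones followed by a terminating 0:
  8 -> 111111110 (9 bits)
  6 -> 1111110 (7 bits)
  10 -> 11111111110 (11 bits)
Total length = 9 + 7 + 11 = 27 bits.

Unary([8, 6, 10]) = 111111110111111011111111110 (27 bits)


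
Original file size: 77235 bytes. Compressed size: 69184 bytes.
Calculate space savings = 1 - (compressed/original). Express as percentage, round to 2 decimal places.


ratio = compressed/original = 69184/77235 = 0.89576
savings = 1 - ratio = 1 - 0.89576 = 0.10424
as a percentage: 0.10424 * 100 = 10.42%

Space savings = 1 - 69184/77235 = 10.42%


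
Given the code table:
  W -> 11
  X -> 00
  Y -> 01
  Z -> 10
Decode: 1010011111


Decoding:
10 -> Z
10 -> Z
01 -> Y
11 -> W
11 -> W


Result: ZZYWW


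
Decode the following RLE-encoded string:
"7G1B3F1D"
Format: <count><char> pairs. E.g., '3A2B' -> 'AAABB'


Expanding each <count><char> pair:
  7G -> 'GGGGGGG'
  1B -> 'B'
  3F -> 'FFF'
  1D -> 'D'

Decoded = GGGGGGGBFFFD


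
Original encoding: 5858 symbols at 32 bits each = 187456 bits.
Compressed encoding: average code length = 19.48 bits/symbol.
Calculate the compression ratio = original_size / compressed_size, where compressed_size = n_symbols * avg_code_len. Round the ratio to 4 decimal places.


original_size = n_symbols * orig_bits = 5858 * 32 = 187456 bits
compressed_size = n_symbols * avg_code_len = 5858 * 19.48 = 114113.84 bits
ratio = original_size / compressed_size = 187456 / 114113.84 = 1.6427

Compression ratio = 1.6427


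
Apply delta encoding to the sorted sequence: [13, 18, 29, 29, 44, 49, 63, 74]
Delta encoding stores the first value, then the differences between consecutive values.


First value: 13
Deltas:
  18 - 13 = 5
  29 - 18 = 11
  29 - 29 = 0
  44 - 29 = 15
  49 - 44 = 5
  63 - 49 = 14
  74 - 63 = 11


Delta encoded: [13, 5, 11, 0, 15, 5, 14, 11]


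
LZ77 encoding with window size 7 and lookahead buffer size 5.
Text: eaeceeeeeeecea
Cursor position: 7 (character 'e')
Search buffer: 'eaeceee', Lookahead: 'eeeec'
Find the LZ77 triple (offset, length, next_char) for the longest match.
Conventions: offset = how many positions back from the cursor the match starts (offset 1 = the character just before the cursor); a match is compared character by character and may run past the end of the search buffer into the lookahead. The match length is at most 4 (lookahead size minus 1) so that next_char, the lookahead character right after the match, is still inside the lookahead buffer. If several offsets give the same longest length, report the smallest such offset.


Try each offset into the search buffer:
  offset=1 (pos 6, char 'e'): match length 4
  offset=2 (pos 5, char 'e'): match length 4
  offset=3 (pos 4, char 'e'): match length 4
  offset=4 (pos 3, char 'c'): match length 0
  offset=5 (pos 2, char 'e'): match length 1
  offset=6 (pos 1, char 'a'): match length 0
  offset=7 (pos 0, char 'e'): match length 1
Longest match has length 4, found at offsets 1, 2, 3; take the smallest, offset 1.
next_char = character at position 7 + 4 = 11 -> 'c'

Best match: offset=1, length=4 (matching 'eeee' starting at position 6)
LZ77 triple: (1, 4, 'c')


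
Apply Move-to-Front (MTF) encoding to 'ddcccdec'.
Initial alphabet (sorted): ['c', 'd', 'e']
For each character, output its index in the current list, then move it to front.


MTF encoding:
'd': index 1 in ['c', 'd', 'e'] -> ['d', 'c', 'e']
'd': index 0 in ['d', 'c', 'e'] -> ['d', 'c', 'e']
'c': index 1 in ['d', 'c', 'e'] -> ['c', 'd', 'e']
'c': index 0 in ['c', 'd', 'e'] -> ['c', 'd', 'e']
'c': index 0 in ['c', 'd', 'e'] -> ['c', 'd', 'e']
'd': index 1 in ['c', 'd', 'e'] -> ['d', 'c', 'e']
'e': index 2 in ['d', 'c', 'e'] -> ['e', 'd', 'c']
'c': index 2 in ['e', 'd', 'c'] -> ['c', 'e', 'd']


Output: [1, 0, 1, 0, 0, 1, 2, 2]


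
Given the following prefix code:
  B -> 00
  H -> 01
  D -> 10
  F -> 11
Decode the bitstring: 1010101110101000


Decoding step by step:
Bits 10 -> D
Bits 10 -> D
Bits 10 -> D
Bits 11 -> F
Bits 10 -> D
Bits 10 -> D
Bits 10 -> D
Bits 00 -> B


Decoded message: DDDFDDDB


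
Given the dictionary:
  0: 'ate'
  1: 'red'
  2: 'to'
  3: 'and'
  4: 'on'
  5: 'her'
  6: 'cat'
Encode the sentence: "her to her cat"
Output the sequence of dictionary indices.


Look up each word in the dictionary:
  'her' -> 5
  'to' -> 2
  'her' -> 5
  'cat' -> 6

Encoded: [5, 2, 5, 6]


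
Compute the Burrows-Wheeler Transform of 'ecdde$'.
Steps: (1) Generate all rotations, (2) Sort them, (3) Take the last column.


Rotations (sorted):
  0: $ecdde -> last char: e
  1: cdde$e -> last char: e
  2: dde$ec -> last char: c
  3: de$ecd -> last char: d
  4: e$ecdd -> last char: d
  5: ecdde$ -> last char: $


BWT = eecdd$


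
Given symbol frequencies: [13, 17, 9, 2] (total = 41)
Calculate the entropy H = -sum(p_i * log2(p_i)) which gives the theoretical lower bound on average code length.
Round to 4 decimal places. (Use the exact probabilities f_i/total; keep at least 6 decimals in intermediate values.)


Per-symbol terms -p_i * log2(p_i) with p_i = f_i/41:
  p = 13/41 = 0.317073: log2(p) = -1.657112, -p*log2(p) = 0.525426
  p = 17/41 = 0.414634: log2(p) = -1.270089, -p*log2(p) = 0.526622
  p = 9/41 = 0.219512: log2(p) = -2.187627, -p*log2(p) = 0.480211
  p = 2/41 = 0.048780: log2(p) = -4.357552, -p*log2(p) = 0.212564
H = 0.525426 + 0.526622 + 0.480211 + 0.212564 = 1.744823

H = 1.7448 bits/symbol


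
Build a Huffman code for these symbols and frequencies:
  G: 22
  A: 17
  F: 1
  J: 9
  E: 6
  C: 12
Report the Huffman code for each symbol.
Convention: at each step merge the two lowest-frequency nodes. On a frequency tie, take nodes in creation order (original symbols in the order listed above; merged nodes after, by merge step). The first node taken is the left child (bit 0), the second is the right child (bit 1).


Huffman tree construction:
Step 1: Merge F(1) + E(6) = 7
Step 2: Merge (F+E)(7) + J(9) = 16
Step 3: Merge C(12) + ((F+E)+J)(16) = 28
Step 4: Merge A(17) + G(22) = 39
Step 5: Merge (C+((F+E)+J))(28) + (A+G)(39) = 67
Read each symbol's code off the tree from the root (left child = 0, right child = 1).

Codes:
  G: 11 (length 2)
  A: 10 (length 2)
  F: 0100 (length 4)
  J: 011 (length 3)
  E: 0101 (length 4)
  C: 00 (length 2)
Average code length: 157/67 = 2.3433 bits/symbol


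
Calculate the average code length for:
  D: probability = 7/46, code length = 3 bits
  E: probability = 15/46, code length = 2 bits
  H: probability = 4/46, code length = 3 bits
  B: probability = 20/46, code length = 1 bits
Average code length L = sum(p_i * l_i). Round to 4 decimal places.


Weighted contributions p_i * l_i:
  D: (7/46) * 3 = 21/46
  E: (15/46) * 2 = 30/46
  H: (4/46) * 3 = 12/46
  B: (20/46) * 1 = 20/46
Sum = (21 + 30 + 12 + 20)/46 = 83/46

L = 83/46 = 1.8043 bits/symbol


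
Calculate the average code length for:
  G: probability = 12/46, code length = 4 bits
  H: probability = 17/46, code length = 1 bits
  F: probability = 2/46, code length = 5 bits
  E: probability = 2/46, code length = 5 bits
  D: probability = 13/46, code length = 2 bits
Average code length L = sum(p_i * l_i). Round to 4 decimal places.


Weighted contributions p_i * l_i:
  G: (12/46) * 4 = 48/46
  H: (17/46) * 1 = 17/46
  F: (2/46) * 5 = 10/46
  E: (2/46) * 5 = 10/46
  D: (13/46) * 2 = 26/46
Sum = (48 + 17 + 10 + 10 + 26)/46 = 111/46

L = 111/46 = 2.4130 bits/symbol


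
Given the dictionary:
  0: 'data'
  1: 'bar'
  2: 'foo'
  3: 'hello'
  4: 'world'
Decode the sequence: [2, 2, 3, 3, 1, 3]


Look up each index in the dictionary:
  2 -> 'foo'
  2 -> 'foo'
  3 -> 'hello'
  3 -> 'hello'
  1 -> 'bar'
  3 -> 'hello'

Decoded: "foo foo hello hello bar hello"


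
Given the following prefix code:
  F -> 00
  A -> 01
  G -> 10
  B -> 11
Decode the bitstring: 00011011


Decoding step by step:
Bits 00 -> F
Bits 01 -> A
Bits 10 -> G
Bits 11 -> B


Decoded message: FAGB


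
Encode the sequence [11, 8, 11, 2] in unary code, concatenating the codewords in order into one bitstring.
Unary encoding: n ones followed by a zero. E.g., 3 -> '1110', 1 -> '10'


Encode each number as n ones followed by a terminating 0:
  11 -> 111111111110 (12 bits)
  8 -> 111111110 (9 bits)
  11 -> 111111111110 (12 bits)
  2 -> 110 (3 bits)
Total length = 12 + 9 + 12 + 3 = 36 bits.

Unary([11, 8, 11, 2]) = 111111111110111111110111111111110110 (36 bits)


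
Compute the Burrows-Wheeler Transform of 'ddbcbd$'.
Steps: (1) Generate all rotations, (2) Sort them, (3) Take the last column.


Rotations (sorted):
  0: $ddbcbd -> last char: d
  1: bcbd$dd -> last char: d
  2: bd$ddbc -> last char: c
  3: cbd$ddb -> last char: b
  4: d$ddbcb -> last char: b
  5: dbcbd$d -> last char: d
  6: ddbcbd$ -> last char: $


BWT = ddcbbd$


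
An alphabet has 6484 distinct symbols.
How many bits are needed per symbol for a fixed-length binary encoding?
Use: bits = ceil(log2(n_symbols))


log2(6484) = 12.6627
Bracket: 2^12 = 4096 < 6484 <= 2^13 = 8192
So ceil(log2(6484)) = 13

bits = ceil(log2(6484)) = ceil(12.6627) = 13 bits


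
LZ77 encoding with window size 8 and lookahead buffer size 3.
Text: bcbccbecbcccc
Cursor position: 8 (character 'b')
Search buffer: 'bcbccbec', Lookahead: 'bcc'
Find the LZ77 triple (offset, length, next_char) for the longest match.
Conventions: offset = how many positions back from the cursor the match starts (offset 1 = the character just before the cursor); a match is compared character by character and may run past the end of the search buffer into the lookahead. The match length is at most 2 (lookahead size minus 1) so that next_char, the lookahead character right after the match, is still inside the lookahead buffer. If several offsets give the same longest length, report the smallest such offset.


Try each offset into the search buffer:
  offset=1 (pos 7, char 'c'): match length 0
  offset=2 (pos 6, char 'e'): match length 0
  offset=3 (pos 5, char 'b'): match length 1
  offset=4 (pos 4, char 'c'): match length 0
  offset=5 (pos 3, char 'c'): match length 0
  offset=6 (pos 2, char 'b'): match length 2
  offset=7 (pos 1, char 'c'): match length 0
  offset=8 (pos 0, char 'b'): match length 2
Longest match has length 2, found at offsets 6, 8; take the smallest, offset 6.
next_char = character at position 8 + 2 = 10 -> 'c'

Best match: offset=6, length=2 (matching 'bc' starting at position 2)
LZ77 triple: (6, 2, 'c')


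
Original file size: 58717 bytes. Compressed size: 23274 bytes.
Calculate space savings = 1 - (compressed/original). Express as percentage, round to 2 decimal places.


ratio = compressed/original = 23274/58717 = 0.396376
savings = 1 - ratio = 1 - 0.396376 = 0.603624
as a percentage: 0.603624 * 100 = 60.36%

Space savings = 1 - 23274/58717 = 60.36%


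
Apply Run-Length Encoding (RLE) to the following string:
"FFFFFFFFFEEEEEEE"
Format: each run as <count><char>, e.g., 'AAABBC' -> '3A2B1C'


Scanning runs left to right:
  i=0: run of 'F' x 9 -> '9F'
  i=9: run of 'E' x 7 -> '7E'

RLE = 9F7E


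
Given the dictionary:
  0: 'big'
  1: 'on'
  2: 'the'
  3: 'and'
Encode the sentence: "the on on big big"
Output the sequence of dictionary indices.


Look up each word in the dictionary:
  'the' -> 2
  'on' -> 1
  'on' -> 1
  'big' -> 0
  'big' -> 0

Encoded: [2, 1, 1, 0, 0]


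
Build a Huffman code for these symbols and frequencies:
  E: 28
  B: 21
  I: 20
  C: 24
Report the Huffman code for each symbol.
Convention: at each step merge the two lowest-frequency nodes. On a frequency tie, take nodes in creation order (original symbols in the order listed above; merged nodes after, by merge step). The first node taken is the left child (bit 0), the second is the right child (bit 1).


Huffman tree construction:
Step 1: Merge I(20) + B(21) = 41
Step 2: Merge C(24) + E(28) = 52
Step 3: Merge (I+B)(41) + (C+E)(52) = 93
Read each symbol's code off the tree from the root (left child = 0, right child = 1).

Codes:
  E: 11 (length 2)
  B: 01 (length 2)
  I: 00 (length 2)
  C: 10 (length 2)
Average code length: 186/93 = 2.0000 bits/symbol


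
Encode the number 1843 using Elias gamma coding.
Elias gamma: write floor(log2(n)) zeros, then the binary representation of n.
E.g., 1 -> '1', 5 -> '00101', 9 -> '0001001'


num_bits = floor(log2(1843)) + 1 = 11
leading_zeros = num_bits - 1 = 10
binary(1843) = 11100110011

Elias gamma(1843) = '0000000000' + '11100110011' = 000000000011100110011 (21 bits)


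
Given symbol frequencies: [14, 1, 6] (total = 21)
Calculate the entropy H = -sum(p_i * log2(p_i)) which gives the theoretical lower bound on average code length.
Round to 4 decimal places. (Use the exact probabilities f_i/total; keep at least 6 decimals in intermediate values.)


Per-symbol terms -p_i * log2(p_i) with p_i = f_i/21:
  p = 14/21 = 0.666667: log2(p) = -0.584963, -p*log2(p) = 0.389975
  p = 1/21 = 0.047619: log2(p) = -4.392317, -p*log2(p) = 0.209158
  p = 6/21 = 0.285714: log2(p) = -1.807355, -p*log2(p) = 0.516387
H = 0.389975 + 0.209158 + 0.516387 = 1.115520

H = 1.1155 bits/symbol


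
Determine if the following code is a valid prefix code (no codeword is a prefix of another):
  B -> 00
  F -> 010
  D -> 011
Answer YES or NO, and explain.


Checking each pair (does one codeword prefix another?):
  B='00' vs F='010': no prefix
  B='00' vs D='011': no prefix
  F='010' vs B='00': no prefix
  F='010' vs D='011': no prefix
  D='011' vs B='00': no prefix
  D='011' vs F='010': no prefix
No violation found over all pairs.

YES -- this is a valid prefix code. No codeword is a prefix of any other codeword.


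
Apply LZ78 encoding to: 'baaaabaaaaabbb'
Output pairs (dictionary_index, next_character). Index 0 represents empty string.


LZ78 encoding steps:
Dictionary: {0: ''}
Step 1: w='' (idx 0), next='b' -> output (0, 'b'), add 'b' as idx 1
Step 2: w='' (idx 0), next='a' -> output (0, 'a'), add 'a' as idx 2
Step 3: w='a' (idx 2), next='a' -> output (2, 'a'), add 'aa' as idx 3
Step 4: w='a' (idx 2), next='b' -> output (2, 'b'), add 'ab' as idx 4
Step 5: w='aa' (idx 3), next='a' -> output (3, 'a'), add 'aaa' as idx 5
Step 6: w='aa' (idx 3), next='b' -> output (3, 'b'), add 'aab' as idx 6
Step 7: w='b' (idx 1), next='b' -> output (1, 'b'), add 'bb' as idx 7


Encoded: [(0, 'b'), (0, 'a'), (2, 'a'), (2, 'b'), (3, 'a'), (3, 'b'), (1, 'b')]


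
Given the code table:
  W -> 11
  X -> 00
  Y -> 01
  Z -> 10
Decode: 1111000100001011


Decoding:
11 -> W
11 -> W
00 -> X
01 -> Y
00 -> X
00 -> X
10 -> Z
11 -> W


Result: WWXYXXZW


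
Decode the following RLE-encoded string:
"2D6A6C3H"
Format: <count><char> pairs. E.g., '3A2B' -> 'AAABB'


Expanding each <count><char> pair:
  2D -> 'DD'
  6A -> 'AAAAAA'
  6C -> 'CCCCCC'
  3H -> 'HHH'

Decoded = DDAAAAAACCCCCCHHH


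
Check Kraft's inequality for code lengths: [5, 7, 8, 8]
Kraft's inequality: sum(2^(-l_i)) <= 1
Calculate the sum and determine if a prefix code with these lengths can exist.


Sum = 2^(-5) + 2^(-7) + 2^(-8) + 2^(-8)
    = 0.03125 + 0.0078125 + 0.00390625 + 0.00390625
    = 12/256 = 0.046875
Since 0.046875 <= 1, Kraft's inequality IS satisfied.
A prefix code with these lengths CAN exist.

Kraft sum = 0.046875. Satisfied.


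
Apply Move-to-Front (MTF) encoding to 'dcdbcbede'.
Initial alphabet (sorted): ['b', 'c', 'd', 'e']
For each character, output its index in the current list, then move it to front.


MTF encoding:
'd': index 2 in ['b', 'c', 'd', 'e'] -> ['d', 'b', 'c', 'e']
'c': index 2 in ['d', 'b', 'c', 'e'] -> ['c', 'd', 'b', 'e']
'd': index 1 in ['c', 'd', 'b', 'e'] -> ['d', 'c', 'b', 'e']
'b': index 2 in ['d', 'c', 'b', 'e'] -> ['b', 'd', 'c', 'e']
'c': index 2 in ['b', 'd', 'c', 'e'] -> ['c', 'b', 'd', 'e']
'b': index 1 in ['c', 'b', 'd', 'e'] -> ['b', 'c', 'd', 'e']
'e': index 3 in ['b', 'c', 'd', 'e'] -> ['e', 'b', 'c', 'd']
'd': index 3 in ['e', 'b', 'c', 'd'] -> ['d', 'e', 'b', 'c']
'e': index 1 in ['d', 'e', 'b', 'c'] -> ['e', 'd', 'b', 'c']


Output: [2, 2, 1, 2, 2, 1, 3, 3, 1]


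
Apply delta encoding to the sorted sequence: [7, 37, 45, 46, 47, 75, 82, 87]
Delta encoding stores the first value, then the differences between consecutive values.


First value: 7
Deltas:
  37 - 7 = 30
  45 - 37 = 8
  46 - 45 = 1
  47 - 46 = 1
  75 - 47 = 28
  82 - 75 = 7
  87 - 82 = 5


Delta encoded: [7, 30, 8, 1, 1, 28, 7, 5]


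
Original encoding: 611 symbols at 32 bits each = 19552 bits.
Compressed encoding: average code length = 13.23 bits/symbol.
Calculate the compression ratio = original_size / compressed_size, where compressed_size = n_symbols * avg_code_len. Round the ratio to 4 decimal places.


original_size = n_symbols * orig_bits = 611 * 32 = 19552 bits
compressed_size = n_symbols * avg_code_len = 611 * 13.23 = 8083.53 bits
ratio = original_size / compressed_size = 19552 / 8083.53 = 2.4187

Compression ratio = 2.4187


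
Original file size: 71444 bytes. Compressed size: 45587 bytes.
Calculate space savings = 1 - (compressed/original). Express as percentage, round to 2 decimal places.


ratio = compressed/original = 45587/71444 = 0.63808
savings = 1 - ratio = 1 - 0.63808 = 0.36192
as a percentage: 0.36192 * 100 = 36.19%

Space savings = 1 - 45587/71444 = 36.19%


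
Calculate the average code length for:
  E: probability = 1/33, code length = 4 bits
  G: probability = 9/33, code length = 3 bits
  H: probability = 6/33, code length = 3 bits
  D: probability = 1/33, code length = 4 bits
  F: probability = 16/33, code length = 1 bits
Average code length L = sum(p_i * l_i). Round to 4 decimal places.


Weighted contributions p_i * l_i:
  E: (1/33) * 4 = 4/33
  G: (9/33) * 3 = 27/33
  H: (6/33) * 3 = 18/33
  D: (1/33) * 4 = 4/33
  F: (16/33) * 1 = 16/33
Sum = (4 + 27 + 18 + 4 + 16)/33 = 69/33

L = 69/33 = 2.0909 bits/symbol


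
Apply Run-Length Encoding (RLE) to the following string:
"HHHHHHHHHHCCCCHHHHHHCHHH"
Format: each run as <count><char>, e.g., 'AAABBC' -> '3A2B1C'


Scanning runs left to right:
  i=0: run of 'H' x 10 -> '10H'
  i=10: run of 'C' x 4 -> '4C'
  i=14: run of 'H' x 6 -> '6H'
  i=20: run of 'C' x 1 -> '1C'
  i=21: run of 'H' x 3 -> '3H'

RLE = 10H4C6H1C3H


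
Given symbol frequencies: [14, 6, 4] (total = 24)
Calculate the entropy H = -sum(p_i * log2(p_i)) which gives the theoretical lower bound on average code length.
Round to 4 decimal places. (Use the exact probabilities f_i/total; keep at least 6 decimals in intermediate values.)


Per-symbol terms -p_i * log2(p_i) with p_i = f_i/24:
  p = 14/24 = 0.583333: log2(p) = -0.777608, -p*log2(p) = 0.453604
  p = 6/24 = 0.250000: log2(p) = -2.000000, -p*log2(p) = 0.500000
  p = 4/24 = 0.166667: log2(p) = -2.584963, -p*log2(p) = 0.430827
H = 0.453604 + 0.500000 + 0.430827 = 1.384431

H = 1.3844 bits/symbol


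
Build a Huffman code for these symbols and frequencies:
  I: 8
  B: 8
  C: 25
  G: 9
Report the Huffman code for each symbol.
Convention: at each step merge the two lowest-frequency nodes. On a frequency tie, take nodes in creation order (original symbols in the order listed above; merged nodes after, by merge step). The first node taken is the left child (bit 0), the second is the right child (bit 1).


Huffman tree construction:
Step 1: Merge I(8) + B(8) = 16
Step 2: Merge G(9) + (I+B)(16) = 25
Step 3: Merge C(25) + (G+(I+B))(25) = 50
Read each symbol's code off the tree from the root (left child = 0, right child = 1).

Codes:
  I: 110 (length 3)
  B: 111 (length 3)
  C: 0 (length 1)
  G: 10 (length 2)
Average code length: 91/50 = 1.8200 bits/symbol


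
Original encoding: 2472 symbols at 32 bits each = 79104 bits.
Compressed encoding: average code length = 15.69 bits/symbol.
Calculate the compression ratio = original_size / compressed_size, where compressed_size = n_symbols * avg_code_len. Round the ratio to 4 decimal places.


original_size = n_symbols * orig_bits = 2472 * 32 = 79104 bits
compressed_size = n_symbols * avg_code_len = 2472 * 15.69 = 38785.68 bits
ratio = original_size / compressed_size = 79104 / 38785.68 = 2.0395

Compression ratio = 2.0395


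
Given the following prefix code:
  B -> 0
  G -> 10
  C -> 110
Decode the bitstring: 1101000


Decoding step by step:
Bits 110 -> C
Bits 10 -> G
Bits 0 -> B
Bits 0 -> B


Decoded message: CGBB


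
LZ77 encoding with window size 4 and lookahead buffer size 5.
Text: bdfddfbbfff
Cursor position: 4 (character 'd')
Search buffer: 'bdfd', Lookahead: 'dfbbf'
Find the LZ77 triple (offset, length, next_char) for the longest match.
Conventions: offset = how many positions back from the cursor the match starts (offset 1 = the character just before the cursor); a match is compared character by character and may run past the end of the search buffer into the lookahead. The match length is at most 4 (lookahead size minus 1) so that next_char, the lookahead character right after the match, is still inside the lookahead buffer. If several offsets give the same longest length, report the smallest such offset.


Try each offset into the search buffer:
  offset=1 (pos 3, char 'd'): match length 1
  offset=2 (pos 2, char 'f'): match length 0
  offset=3 (pos 1, char 'd'): match length 2
  offset=4 (pos 0, char 'b'): match length 0
Longest match has length 2 at offset 3.
next_char = character at position 4 + 2 = 6 -> 'b'

Best match: offset=3, length=2 (matching 'df' starting at position 1)
LZ77 triple: (3, 2, 'b')


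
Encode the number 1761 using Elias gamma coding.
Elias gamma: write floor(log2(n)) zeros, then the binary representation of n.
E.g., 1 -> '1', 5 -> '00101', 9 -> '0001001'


num_bits = floor(log2(1761)) + 1 = 11
leading_zeros = num_bits - 1 = 10
binary(1761) = 11011100001

Elias gamma(1761) = '0000000000' + '11011100001' = 000000000011011100001 (21 bits)


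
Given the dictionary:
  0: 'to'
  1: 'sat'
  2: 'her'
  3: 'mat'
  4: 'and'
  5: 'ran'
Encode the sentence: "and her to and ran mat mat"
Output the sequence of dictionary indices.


Look up each word in the dictionary:
  'and' -> 4
  'her' -> 2
  'to' -> 0
  'and' -> 4
  'ran' -> 5
  'mat' -> 3
  'mat' -> 3

Encoded: [4, 2, 0, 4, 5, 3, 3]


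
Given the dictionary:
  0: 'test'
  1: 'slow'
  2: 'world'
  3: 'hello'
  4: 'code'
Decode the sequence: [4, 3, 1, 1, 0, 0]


Look up each index in the dictionary:
  4 -> 'code'
  3 -> 'hello'
  1 -> 'slow'
  1 -> 'slow'
  0 -> 'test'
  0 -> 'test'

Decoded: "code hello slow slow test test"


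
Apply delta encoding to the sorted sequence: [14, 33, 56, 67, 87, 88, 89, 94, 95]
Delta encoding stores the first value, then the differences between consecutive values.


First value: 14
Deltas:
  33 - 14 = 19
  56 - 33 = 23
  67 - 56 = 11
  87 - 67 = 20
  88 - 87 = 1
  89 - 88 = 1
  94 - 89 = 5
  95 - 94 = 1


Delta encoded: [14, 19, 23, 11, 20, 1, 1, 5, 1]


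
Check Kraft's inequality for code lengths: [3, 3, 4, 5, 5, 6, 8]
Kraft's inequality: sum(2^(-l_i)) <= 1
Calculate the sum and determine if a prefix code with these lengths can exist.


Sum = 2^(-3) + 2^(-3) + 2^(-4) + 2^(-5) + 2^(-5) + 2^(-6) + 2^(-8)
    = 0.125 + 0.125 + 0.0625 + 0.03125 + 0.03125 + 0.015625 + 0.00390625
    = 101/256 = 0.39453125
Since 0.39453125 <= 1, Kraft's inequality IS satisfied.
A prefix code with these lengths CAN exist.

Kraft sum = 0.39453125. Satisfied.


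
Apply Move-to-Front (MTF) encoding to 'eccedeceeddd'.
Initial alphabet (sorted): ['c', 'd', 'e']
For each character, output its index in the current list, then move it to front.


MTF encoding:
'e': index 2 in ['c', 'd', 'e'] -> ['e', 'c', 'd']
'c': index 1 in ['e', 'c', 'd'] -> ['c', 'e', 'd']
'c': index 0 in ['c', 'e', 'd'] -> ['c', 'e', 'd']
'e': index 1 in ['c', 'e', 'd'] -> ['e', 'c', 'd']
'd': index 2 in ['e', 'c', 'd'] -> ['d', 'e', 'c']
'e': index 1 in ['d', 'e', 'c'] -> ['e', 'd', 'c']
'c': index 2 in ['e', 'd', 'c'] -> ['c', 'e', 'd']
'e': index 1 in ['c', 'e', 'd'] -> ['e', 'c', 'd']
'e': index 0 in ['e', 'c', 'd'] -> ['e', 'c', 'd']
'd': index 2 in ['e', 'c', 'd'] -> ['d', 'e', 'c']
'd': index 0 in ['d', 'e', 'c'] -> ['d', 'e', 'c']
'd': index 0 in ['d', 'e', 'c'] -> ['d', 'e', 'c']


Output: [2, 1, 0, 1, 2, 1, 2, 1, 0, 2, 0, 0]


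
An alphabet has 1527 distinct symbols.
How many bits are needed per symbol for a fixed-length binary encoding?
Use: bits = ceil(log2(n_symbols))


log2(1527) = 10.5765
Bracket: 2^10 = 1024 < 1527 <= 2^11 = 2048
So ceil(log2(1527)) = 11

bits = ceil(log2(1527)) = ceil(10.5765) = 11 bits


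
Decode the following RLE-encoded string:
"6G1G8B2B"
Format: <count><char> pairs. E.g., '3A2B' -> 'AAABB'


Expanding each <count><char> pair:
  6G -> 'GGGGGG'
  1G -> 'G'
  8B -> 'BBBBBBBB'
  2B -> 'BB'

Decoded = GGGGGGGBBBBBBBBBB


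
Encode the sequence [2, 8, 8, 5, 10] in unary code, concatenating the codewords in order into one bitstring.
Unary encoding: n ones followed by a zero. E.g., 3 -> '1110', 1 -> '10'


Encode each number as n ones followed by a terminating 0:
  2 -> 110 (3 bits)
  8 -> 111111110 (9 bits)
  8 -> 111111110 (9 bits)
  5 -> 111110 (6 bits)
  10 -> 11111111110 (11 bits)
Total length = 3 + 9 + 9 + 6 + 11 = 38 bits.

Unary([2, 8, 8, 5, 10]) = 11011111111011111111011111011111111110 (38 bits)


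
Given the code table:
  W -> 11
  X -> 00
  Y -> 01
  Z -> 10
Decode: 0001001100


Decoding:
00 -> X
01 -> Y
00 -> X
11 -> W
00 -> X


Result: XYXWX


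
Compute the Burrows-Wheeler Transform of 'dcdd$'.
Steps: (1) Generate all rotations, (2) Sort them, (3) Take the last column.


Rotations (sorted):
  0: $dcdd -> last char: d
  1: cdd$d -> last char: d
  2: d$dcd -> last char: d
  3: dcdd$ -> last char: $
  4: dd$dc -> last char: c


BWT = ddd$c


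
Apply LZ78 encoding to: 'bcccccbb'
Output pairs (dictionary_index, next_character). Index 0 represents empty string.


LZ78 encoding steps:
Dictionary: {0: ''}
Step 1: w='' (idx 0), next='b' -> output (0, 'b'), add 'b' as idx 1
Step 2: w='' (idx 0), next='c' -> output (0, 'c'), add 'c' as idx 2
Step 3: w='c' (idx 2), next='c' -> output (2, 'c'), add 'cc' as idx 3
Step 4: w='cc' (idx 3), next='b' -> output (3, 'b'), add 'ccb' as idx 4
Step 5: w='b' (idx 1), end of input -> output (1, '')


Encoded: [(0, 'b'), (0, 'c'), (2, 'c'), (3, 'b'), (1, '')]


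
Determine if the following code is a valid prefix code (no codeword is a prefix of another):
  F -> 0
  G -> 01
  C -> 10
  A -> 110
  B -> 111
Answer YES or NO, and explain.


Checking each pair (does one codeword prefix another?):
  F='0' vs G='01': prefix -- VIOLATION

NO -- this is NOT a valid prefix code. F (0) is a prefix of G (01).


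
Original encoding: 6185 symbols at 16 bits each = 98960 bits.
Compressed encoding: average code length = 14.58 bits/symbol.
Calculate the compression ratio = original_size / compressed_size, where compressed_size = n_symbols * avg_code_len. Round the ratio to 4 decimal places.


original_size = n_symbols * orig_bits = 6185 * 16 = 98960 bits
compressed_size = n_symbols * avg_code_len = 6185 * 14.58 = 90177.3 bits
ratio = original_size / compressed_size = 98960 / 90177.3 = 1.0974

Compression ratio = 1.0974


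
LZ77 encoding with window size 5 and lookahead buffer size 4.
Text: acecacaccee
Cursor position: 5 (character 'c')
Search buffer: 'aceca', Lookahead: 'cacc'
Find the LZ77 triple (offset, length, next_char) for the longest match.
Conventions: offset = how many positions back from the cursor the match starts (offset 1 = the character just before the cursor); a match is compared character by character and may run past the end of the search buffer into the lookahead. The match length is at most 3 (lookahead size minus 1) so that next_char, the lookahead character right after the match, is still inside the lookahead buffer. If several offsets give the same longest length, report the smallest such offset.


Try each offset into the search buffer:
  offset=1 (pos 4, char 'a'): match length 0
  offset=2 (pos 3, char 'c'): match length 3
  offset=3 (pos 2, char 'e'): match length 0
  offset=4 (pos 1, char 'c'): match length 1
  offset=5 (pos 0, char 'a'): match length 0
Longest match has length 3 at offset 2.
next_char = character at position 5 + 3 = 8 -> 'c'

Best match: offset=2, length=3 (matching 'cac' starting at position 3)
LZ77 triple: (2, 3, 'c')


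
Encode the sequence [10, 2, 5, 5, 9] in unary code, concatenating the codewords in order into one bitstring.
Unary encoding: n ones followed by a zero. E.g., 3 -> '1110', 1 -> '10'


Encode each number as n ones followed by a terminating 0:
  10 -> 11111111110 (11 bits)
  2 -> 110 (3 bits)
  5 -> 111110 (6 bits)
  5 -> 111110 (6 bits)
  9 -> 1111111110 (10 bits)
Total length = 11 + 3 + 6 + 6 + 10 = 36 bits.

Unary([10, 2, 5, 5, 9]) = 111111111101101111101111101111111110 (36 bits)


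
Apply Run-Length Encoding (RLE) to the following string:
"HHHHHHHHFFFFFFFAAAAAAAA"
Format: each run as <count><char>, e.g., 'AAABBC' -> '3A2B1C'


Scanning runs left to right:
  i=0: run of 'H' x 8 -> '8H'
  i=8: run of 'F' x 7 -> '7F'
  i=15: run of 'A' x 8 -> '8A'

RLE = 8H7F8A


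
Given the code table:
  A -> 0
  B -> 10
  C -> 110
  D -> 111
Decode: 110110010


Decoding:
110 -> C
110 -> C
0 -> A
10 -> B


Result: CCAB


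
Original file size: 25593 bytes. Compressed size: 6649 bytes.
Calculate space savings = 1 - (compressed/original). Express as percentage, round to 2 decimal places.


ratio = compressed/original = 6649/25593 = 0.259798
savings = 1 - ratio = 1 - 0.259798 = 0.740202
as a percentage: 0.740202 * 100 = 74.02%

Space savings = 1 - 6649/25593 = 74.02%


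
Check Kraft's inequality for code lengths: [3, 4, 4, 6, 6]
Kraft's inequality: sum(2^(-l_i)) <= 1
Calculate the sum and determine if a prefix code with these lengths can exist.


Sum = 2^(-3) + 2^(-4) + 2^(-4) + 2^(-6) + 2^(-6)
    = 0.125 + 0.0625 + 0.0625 + 0.015625 + 0.015625
    = 18/64 = 0.28125
Since 0.28125 <= 1, Kraft's inequality IS satisfied.
A prefix code with these lengths CAN exist.

Kraft sum = 0.28125. Satisfied.


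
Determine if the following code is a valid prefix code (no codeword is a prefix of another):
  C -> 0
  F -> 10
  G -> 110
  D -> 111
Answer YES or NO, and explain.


Checking each pair (does one codeword prefix another?):
  C='0' vs F='10': no prefix
  C='0' vs G='110': no prefix
  C='0' vs D='111': no prefix
  F='10' vs C='0': no prefix
  F='10' vs G='110': no prefix
  F='10' vs D='111': no prefix
  G='110' vs C='0': no prefix
  G='110' vs F='10': no prefix
  G='110' vs D='111': no prefix
  D='111' vs C='0': no prefix
  D='111' vs F='10': no prefix
  D='111' vs G='110': no prefix
No violation found over all pairs.

YES -- this is a valid prefix code. No codeword is a prefix of any other codeword.


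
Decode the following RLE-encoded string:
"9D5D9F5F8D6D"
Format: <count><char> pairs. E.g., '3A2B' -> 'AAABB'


Expanding each <count><char> pair:
  9D -> 'DDDDDDDDD'
  5D -> 'DDDDD'
  9F -> 'FFFFFFFFF'
  5F -> 'FFFFF'
  8D -> 'DDDDDDDD'
  6D -> 'DDDDDD'

Decoded = DDDDDDDDDDDDDDFFFFFFFFFFFFFFDDDDDDDDDDDDDD


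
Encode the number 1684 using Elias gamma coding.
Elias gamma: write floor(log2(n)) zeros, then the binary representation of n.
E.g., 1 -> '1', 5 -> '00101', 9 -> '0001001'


num_bits = floor(log2(1684)) + 1 = 11
leading_zeros = num_bits - 1 = 10
binary(1684) = 11010010100

Elias gamma(1684) = '0000000000' + '11010010100' = 000000000011010010100 (21 bits)


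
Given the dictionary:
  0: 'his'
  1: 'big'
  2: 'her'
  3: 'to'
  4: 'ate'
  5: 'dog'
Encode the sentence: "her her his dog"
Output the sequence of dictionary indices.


Look up each word in the dictionary:
  'her' -> 2
  'her' -> 2
  'his' -> 0
  'dog' -> 5

Encoded: [2, 2, 0, 5]


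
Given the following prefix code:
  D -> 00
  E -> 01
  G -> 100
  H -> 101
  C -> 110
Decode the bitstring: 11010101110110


Decoding step by step:
Bits 110 -> C
Bits 101 -> H
Bits 01 -> E
Bits 110 -> C
Bits 110 -> C


Decoded message: CHECC


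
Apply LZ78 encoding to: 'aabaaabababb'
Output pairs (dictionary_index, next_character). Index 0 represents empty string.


LZ78 encoding steps:
Dictionary: {0: ''}
Step 1: w='' (idx 0), next='a' -> output (0, 'a'), add 'a' as idx 1
Step 2: w='a' (idx 1), next='b' -> output (1, 'b'), add 'ab' as idx 2
Step 3: w='a' (idx 1), next='a' -> output (1, 'a'), add 'aa' as idx 3
Step 4: w='ab' (idx 2), next='a' -> output (2, 'a'), add 'aba' as idx 4
Step 5: w='' (idx 0), next='b' -> output (0, 'b'), add 'b' as idx 5
Step 6: w='ab' (idx 2), next='b' -> output (2, 'b'), add 'abb' as idx 6


Encoded: [(0, 'a'), (1, 'b'), (1, 'a'), (2, 'a'), (0, 'b'), (2, 'b')]


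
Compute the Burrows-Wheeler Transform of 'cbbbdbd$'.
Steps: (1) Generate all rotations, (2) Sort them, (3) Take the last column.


Rotations (sorted):
  0: $cbbbdbd -> last char: d
  1: bbbdbd$c -> last char: c
  2: bbdbd$cb -> last char: b
  3: bd$cbbbd -> last char: d
  4: bdbd$cbb -> last char: b
  5: cbbbdbd$ -> last char: $
  6: d$cbbbdb -> last char: b
  7: dbd$cbbb -> last char: b


BWT = dcbdb$bb


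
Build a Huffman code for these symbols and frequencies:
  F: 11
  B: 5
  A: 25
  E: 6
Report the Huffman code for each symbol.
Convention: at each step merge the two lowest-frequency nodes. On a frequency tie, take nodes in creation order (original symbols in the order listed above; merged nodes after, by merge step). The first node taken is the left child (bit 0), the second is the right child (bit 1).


Huffman tree construction:
Step 1: Merge B(5) + E(6) = 11
Step 2: Merge F(11) + (B+E)(11) = 22
Step 3: Merge (F+(B+E))(22) + A(25) = 47
Read each symbol's code off the tree from the root (left child = 0, right child = 1).

Codes:
  F: 00 (length 2)
  B: 010 (length 3)
  A: 1 (length 1)
  E: 011 (length 3)
Average code length: 80/47 = 1.7021 bits/symbol


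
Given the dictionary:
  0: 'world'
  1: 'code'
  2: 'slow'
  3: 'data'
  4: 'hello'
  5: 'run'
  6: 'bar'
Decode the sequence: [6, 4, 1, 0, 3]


Look up each index in the dictionary:
  6 -> 'bar'
  4 -> 'hello'
  1 -> 'code'
  0 -> 'world'
  3 -> 'data'

Decoded: "bar hello code world data"


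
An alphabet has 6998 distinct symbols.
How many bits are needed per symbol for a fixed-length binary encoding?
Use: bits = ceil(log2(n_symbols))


log2(6998) = 12.7727
Bracket: 2^12 = 4096 < 6998 <= 2^13 = 8192
So ceil(log2(6998)) = 13

bits = ceil(log2(6998)) = ceil(12.7727) = 13 bits


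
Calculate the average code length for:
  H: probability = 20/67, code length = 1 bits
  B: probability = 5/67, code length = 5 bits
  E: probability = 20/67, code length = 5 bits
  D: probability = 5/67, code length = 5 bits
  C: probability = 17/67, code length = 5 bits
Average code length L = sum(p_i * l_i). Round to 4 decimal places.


Weighted contributions p_i * l_i:
  H: (20/67) * 1 = 20/67
  B: (5/67) * 5 = 25/67
  E: (20/67) * 5 = 100/67
  D: (5/67) * 5 = 25/67
  C: (17/67) * 5 = 85/67
Sum = (20 + 25 + 100 + 25 + 85)/67 = 255/67

L = 255/67 = 3.8060 bits/symbol


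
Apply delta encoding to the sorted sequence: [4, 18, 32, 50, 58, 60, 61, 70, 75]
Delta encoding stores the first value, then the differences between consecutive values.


First value: 4
Deltas:
  18 - 4 = 14
  32 - 18 = 14
  50 - 32 = 18
  58 - 50 = 8
  60 - 58 = 2
  61 - 60 = 1
  70 - 61 = 9
  75 - 70 = 5


Delta encoded: [4, 14, 14, 18, 8, 2, 1, 9, 5]


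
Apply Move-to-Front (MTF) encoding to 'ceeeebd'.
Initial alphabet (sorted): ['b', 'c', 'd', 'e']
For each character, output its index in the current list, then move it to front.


MTF encoding:
'c': index 1 in ['b', 'c', 'd', 'e'] -> ['c', 'b', 'd', 'e']
'e': index 3 in ['c', 'b', 'd', 'e'] -> ['e', 'c', 'b', 'd']
'e': index 0 in ['e', 'c', 'b', 'd'] -> ['e', 'c', 'b', 'd']
'e': index 0 in ['e', 'c', 'b', 'd'] -> ['e', 'c', 'b', 'd']
'e': index 0 in ['e', 'c', 'b', 'd'] -> ['e', 'c', 'b', 'd']
'b': index 2 in ['e', 'c', 'b', 'd'] -> ['b', 'e', 'c', 'd']
'd': index 3 in ['b', 'e', 'c', 'd'] -> ['d', 'b', 'e', 'c']


Output: [1, 3, 0, 0, 0, 2, 3]


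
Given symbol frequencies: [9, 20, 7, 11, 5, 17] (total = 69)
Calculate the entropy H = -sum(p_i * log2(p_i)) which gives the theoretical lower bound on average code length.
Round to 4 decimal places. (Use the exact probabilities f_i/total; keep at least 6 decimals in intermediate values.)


Per-symbol terms -p_i * log2(p_i) with p_i = f_i/69:
  p = 9/69 = 0.130435: log2(p) = -2.938599, -p*log2(p) = 0.383296
  p = 20/69 = 0.289855: log2(p) = -1.786596, -p*log2(p) = 0.517854
  p = 7/69 = 0.101449: log2(p) = -3.301170, -p*log2(p) = 0.334901
  p = 11/69 = 0.159420: log2(p) = -2.649093, -p*log2(p) = 0.422319
  p = 5/69 = 0.072464: log2(p) = -3.786596, -p*log2(p) = 0.274391
  p = 17/69 = 0.246377: log2(p) = -2.021062, -p*log2(p) = 0.497943
H = 0.383296 + 0.517854 + 0.334901 + 0.422319 + 0.274391 + 0.497943 = 2.430704

H = 2.4307 bits/symbol


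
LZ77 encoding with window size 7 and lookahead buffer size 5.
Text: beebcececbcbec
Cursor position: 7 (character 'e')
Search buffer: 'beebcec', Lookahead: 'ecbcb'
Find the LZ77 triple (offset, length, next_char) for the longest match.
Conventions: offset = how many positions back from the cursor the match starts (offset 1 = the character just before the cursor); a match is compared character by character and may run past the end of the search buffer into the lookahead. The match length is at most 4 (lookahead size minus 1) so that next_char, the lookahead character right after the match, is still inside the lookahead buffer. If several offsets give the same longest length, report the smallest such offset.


Try each offset into the search buffer:
  offset=1 (pos 6, char 'c'): match length 0
  offset=2 (pos 5, char 'e'): match length 2
  offset=3 (pos 4, char 'c'): match length 0
  offset=4 (pos 3, char 'b'): match length 0
  offset=5 (pos 2, char 'e'): match length 1
  offset=6 (pos 1, char 'e'): match length 1
  offset=7 (pos 0, char 'b'): match length 0
Longest match has length 2 at offset 2.
next_char = character at position 7 + 2 = 9 -> 'b'

Best match: offset=2, length=2 (matching 'ec' starting at position 5)
LZ77 triple: (2, 2, 'b')


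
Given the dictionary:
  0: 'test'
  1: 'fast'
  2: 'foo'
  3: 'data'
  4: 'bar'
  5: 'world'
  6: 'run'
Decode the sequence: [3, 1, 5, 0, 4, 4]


Look up each index in the dictionary:
  3 -> 'data'
  1 -> 'fast'
  5 -> 'world'
  0 -> 'test'
  4 -> 'bar'
  4 -> 'bar'

Decoded: "data fast world test bar bar"
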